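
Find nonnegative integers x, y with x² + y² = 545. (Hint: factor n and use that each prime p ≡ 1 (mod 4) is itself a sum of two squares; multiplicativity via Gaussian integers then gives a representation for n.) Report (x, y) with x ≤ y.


Step 1: Factor n = 545 = 5 · 109.
Step 2: Check the mod-4 condition on each prime factor: 5 ≡ 1 (mod 4), exponent 1; 109 ≡ 1 (mod 4), exponent 1.
All primes ≡ 3 (mod 4) appear to even exponent (or don't appear), so by the two-squares theorem n IS expressible as a sum of two squares.
Step 3: Build a representation. Here n = 5 · 109 is a product of primes ≡ 1 (mod 4). Each prime p ≡ 1 (mod 4) is itself a sum of two squares; find a² by testing p − a² for a perfect square:
  5: 5 − 1² = 4 = 2² ⇒ 5 = 1² + 2².
  109: 109 − 1² = 108, 109 − 2² = 105, 109 − 3² = 100 = 10² ⇒ 109 = 3² + 10².
  Combine using the Brahmagupta–Fibonacci identity (a² + b²)(c² + d²) = (ac − bd)² + (ad + bc)² = (ac + bd)² + (ad − bc)²:
  5 · 109 = 545: from (1² + 2²)(3² + 10²), take (1·3 − 2·10, 1·10 + 2·3) = (3 − 20, 10 + 6) = (-17, 16); dropping signs (only squares matter) gives (17, 16); check 17² + 16² = 289 + 256 = 545 ✓.
Step 4: Order so x ≤ y and verify: 16² + 17² = 256 + 289 = 545 = n. ✓

n = 545 = 16² + 17² (one valid representation with x ≤ y).


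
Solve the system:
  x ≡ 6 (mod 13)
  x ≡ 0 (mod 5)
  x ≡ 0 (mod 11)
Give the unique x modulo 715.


Moduli 13, 5, 11 are pairwise coprime; by CRT there is a unique solution modulo M = 13 · 5 · 11 = 715.
Solve pairwise, accumulating the modulus:
  Start with x ≡ 6 (mod 13).
  Combine with x ≡ 0 (mod 5): since gcd(13, 5) = 1, we get a unique residue mod 65.
    Write x = 6 + 13·t and substitute into x ≡ 0 (mod 5): 13·t ≡ 0 − 6 = -6 (mod 5).
    Reduce coefficients mod 5: 3·t ≡ 4 (mod 5).
    The inverse of 3 mod 5 is 2 (since 3·2 = 6 = 1·5 + 1), so t ≡ 2·4 = 8 ≡ 3 (mod 5).
    Then x = 6 + 13·3 = 45, valid modulo lcm(13, 5) = 65: x ≡ 45 (mod 65).
  Combine with x ≡ 0 (mod 11): since gcd(65, 11) = 1, we get a unique residue mod 715.
    Write x = 45 + 65·t and substitute into x ≡ 0 (mod 11): 65·t ≡ 0 − 45 = -45 (mod 11).
    Reduce coefficients mod 11: 10·t ≡ 10 (mod 11).
    The inverse of 10 mod 11 is 10 (since 10·10 = 100 = 9·11 + 1), so t ≡ 10·10 = 100 ≡ 1 (mod 11).
    Then x = 45 + 65·1 = 110, valid modulo lcm(65, 11) = 715: x ≡ 110 (mod 715).
Verify: 110 mod 13 = 6 ✓, 110 mod 5 = 0 ✓, 110 mod 11 = 0 ✓.

x ≡ 110 (mod 715).


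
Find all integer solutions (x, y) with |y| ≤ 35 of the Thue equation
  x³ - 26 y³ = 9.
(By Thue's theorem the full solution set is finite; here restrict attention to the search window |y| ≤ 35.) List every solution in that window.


The equation is x³ - 26y³ = 9. For fixed y, x³ = 26·y³ + 9, so a solution requires the RHS to be a perfect cube.
Strategy: iterate y from -35 to 35, compute RHS = 26·y³ + 9, and check whether it is a (positive or negative) perfect cube.
Check small values of y:
  y = 0: RHS = 9 is not a perfect cube.
  y = 1: RHS = 35 is not a perfect cube.
  y = -1: RHS = -17 is not a perfect cube.
  y = 2: RHS = 217 is not a perfect cube.
  y = -2: RHS = -199 is not a perfect cube.
  y = 3: RHS = 711 is not a perfect cube.
  y = -3: RHS = -693 is not a perfect cube.
Continuing the search up to |y| = 35 finds no solutions either.
No (x, y) in the scanned range satisfies the equation.

No integer solutions with |y| ≤ 35.


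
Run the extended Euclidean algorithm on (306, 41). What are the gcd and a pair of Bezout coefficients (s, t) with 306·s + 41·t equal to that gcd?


Euclidean algorithm on (306, 41) — divide until remainder is 0:
  306 = 7 · 41 + 19
  41 = 2 · 19 + 3
  19 = 6 · 3 + 1
  3 = 3 · 1 + 0
gcd(306, 41) = 1.
Track Bezout coefficients alongside the remainders: start with r₀ = 306 = a·1 + b·0 (s = 1, t = 0) and r₁ = 41 = a·0 + b·1 (s = 0, t = 1); each new remainder r_{k+1} = r_{k-1} − q_k·r_k inherits s_{k+1} = s_{k-1} − q_k·s_k, t_{k+1} = t_{k-1} − q_k·t_k, so r_k = a·s_k + b·t_k at every step:
  q = 7: r = 19, s = 1 − 7·0 = 1, t = 0 − 7·1 = -7  (check: 306·1 + 41·(-7) = 19)
  q = 2: r = 3, s = 0 − 2·1 = -2, t = 1 − 2·(-7) = 15  (check: 306·(-2) + 41·15 = 3)
  q = 6: r = 1, s = 1 − 6·(-2) = 13, t = -7 − 6·15 = -97  (check: 306·13 + 41·(-97) = 1)
The row with r = 1 (the gcd) gives the Bezout coefficients s = 13, t = -97.
Result: 306 · (13) + 41 · (-97) = 1.

gcd(306, 41) = 1; s = 13, t = -97 (check: 306·13 + 41·(-97) = 1).


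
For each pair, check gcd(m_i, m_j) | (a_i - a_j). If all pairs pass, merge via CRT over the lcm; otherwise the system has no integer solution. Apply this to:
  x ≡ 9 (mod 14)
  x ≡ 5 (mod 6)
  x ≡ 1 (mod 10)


Moduli 14, 6, 10 are not pairwise coprime, so CRT works modulo lcm(m_i) when all pairwise compatibility conditions hold.
Pairwise compatibility: gcd(m_i, m_j) must divide a_i - a_j for every pair.
Merge one congruence at a time:
  Start: x ≡ 9 (mod 14).
  Combine with x ≡ 5 (mod 6): gcd(14, 6) = 2; 5 - 9 = -4, which IS divisible by 2, so compatible.
    Write x = 9 + 14·t and substitute into x ≡ 5 (mod 6): 14·t ≡ 5 − 9 = -4 (mod 6).
    Divide the congruence (and modulus) by g = 2: 7·t ≡ -2 (mod 3).
    Reduce coefficients mod 3: 1·t ≡ 1 (mod 3).
    So t ≡ 1 (mod 3).
    Then x = 9 + 14·1 = 23, valid modulo lcm(14, 6) = 42: x ≡ 23 (mod 42).
  Combine with x ≡ 1 (mod 10): gcd(42, 10) = 2; 1 - 23 = -22, which IS divisible by 2, so compatible.
    Write x = 23 + 42·t and substitute into x ≡ 1 (mod 10): 42·t ≡ 1 − 23 = -22 (mod 10).
    Divide the congruence (and modulus) by g = 2: 21·t ≡ -11 (mod 5).
    Reduce coefficients mod 5: 1·t ≡ 4 (mod 5).
    So t ≡ 4 (mod 5).
    Then x = 23 + 42·4 = 191, valid modulo lcm(42, 10) = 210: x ≡ 191 (mod 210).
Verify: 191 mod 14 = 9, 191 mod 6 = 5, 191 mod 10 = 1.

x ≡ 191 (mod 210).


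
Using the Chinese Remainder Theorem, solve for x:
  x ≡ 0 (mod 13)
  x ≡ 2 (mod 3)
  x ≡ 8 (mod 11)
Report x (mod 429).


Moduli 13, 3, 11 are pairwise coprime; by CRT there is a unique solution modulo M = 13 · 3 · 11 = 429.
Solve pairwise, accumulating the modulus:
  Start with x ≡ 0 (mod 13).
  Combine with x ≡ 2 (mod 3): since gcd(13, 3) = 1, we get a unique residue mod 39.
    Write x = 0 + 13·t and substitute into x ≡ 2 (mod 3): 13·t ≡ 2 − 0 = 2 (mod 3).
    Reduce coefficients mod 3: 1·t ≡ 2 (mod 3).
    So t ≡ 2 (mod 3).
    Then x = 0 + 13·2 = 26, valid modulo lcm(13, 3) = 39: x ≡ 26 (mod 39).
  Combine with x ≡ 8 (mod 11): since gcd(39, 11) = 1, we get a unique residue mod 429.
    Write x = 26 + 39·t and substitute into x ≡ 8 (mod 11): 39·t ≡ 8 − 26 = -18 (mod 11).
    Reduce coefficients mod 11: 6·t ≡ 4 (mod 11).
    The inverse of 6 mod 11 is 2 (since 6·2 = 12 = 1·11 + 1), so t ≡ 2·4 = 8 ≡ 8 (mod 11).
    Then x = 26 + 39·8 = 338, valid modulo lcm(39, 11) = 429: x ≡ 338 (mod 429).
Verify: 338 mod 13 = 0 ✓, 338 mod 3 = 2 ✓, 338 mod 11 = 8 ✓.

x ≡ 338 (mod 429).


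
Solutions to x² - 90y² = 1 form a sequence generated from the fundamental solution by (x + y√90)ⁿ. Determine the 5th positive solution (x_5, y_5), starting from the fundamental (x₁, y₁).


Step 1: Find the fundamental solution (x₁, y₁) of x² - 90y² = 1.
  Expand √90 as a continued fraction. a₀ = ⌊√90⌋ = 9; iterate m_{k+1} = d_k·a_k − m_k, d_{k+1} = (90 − m_{k+1}²)/d_k, a_{k+1} = ⌊(a₀ + m_{k+1})/d_{k+1}⌋ (starting m₀ = 0, d₀ = 1), with convergents p_k = a_k·p_{k-1} + p_{k-2}, q_k = a_k·q_{k-1} + q_{k-2} (p₋₁ = 1, q₋₁ = 0):
  k = 0: a₀ = 9; p₀/q₀ = 9/1; p₀² − 90·q₀² = 81 − 90 = -9.
  k = 1: m = 9, d = 9, a = ⌊(9 + 9)/9⌋ = 2; p/q = (2·9 + 1)/(2·1 + 0) = 19/2; p² − 90·q² = 361 − 360 = 1.
  The first convergent with p² − 90·q² = 1 gives the fundamental solution (x₁, y₁) = (19, 2).
Step 2: Apply the recurrence (x_{n+1}, y_{n+1}) = (x₁x_n + 90y₁y_n, x₁y_n + y₁x_n) repeatedly.
  From (x_1, y_1) = (19, 2): x_2 = 19·19 + 90·2·2 = 721; y_2 = 19·2 + 2·19 = 76.
  From (x_2, y_2) = (721, 76): x_3 = 19·721 + 90·2·76 = 27379; y_3 = 19·76 + 2·721 = 2886.
  From (x_3, y_3) = (27379, 2886): x_4 = 19·27379 + 90·2·2886 = 1039681; y_4 = 19·2886 + 2·27379 = 109592.
  From (x_4, y_4) = (1039681, 109592): x_5 = 19·1039681 + 90·2·109592 = 39480499; y_5 = 19·109592 + 2·1039681 = 4161610.
Step 3: Verify x_5² - 90·y_5² = 1558709801289001 - 1558709801289000 = 1 (should be 1). ✓

(x_1, y_1) = (19, 2); (x_5, y_5) = (39480499, 4161610).


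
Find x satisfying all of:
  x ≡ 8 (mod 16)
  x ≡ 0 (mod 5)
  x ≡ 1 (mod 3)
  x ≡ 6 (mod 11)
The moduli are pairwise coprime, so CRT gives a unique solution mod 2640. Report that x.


Product of moduli M = 16 · 5 · 3 · 11 = 2640.
Merge one congruence at a time:
  Start: x ≡ 8 (mod 16).
  Combine with x ≡ 0 (mod 5); new modulus lcm = 80.
    Write x = 8 + 16·t and substitute into x ≡ 0 (mod 5): 16·t ≡ 0 − 8 = -8 (mod 5).
    Reduce coefficients mod 5: 1·t ≡ 2 (mod 5).
    So t ≡ 2 (mod 5).
    Then x = 8 + 16·2 = 40, valid modulo lcm(16, 5) = 80: x ≡ 40 (mod 80).
  Combine with x ≡ 1 (mod 3); new modulus lcm = 240.
    Write x = 40 + 80·t and substitute into x ≡ 1 (mod 3): 80·t ≡ 1 − 40 = -39 (mod 3).
    Reduce coefficients mod 3: 2·t ≡ 0 (mod 3).
    The inverse of 2 mod 3 is 2 (since 2·2 = 4 = 1·3 + 1), so t ≡ 2·0 = 0 ≡ 0 (mod 3).
    Then x = 40 + 80·0 = 40, valid modulo lcm(80, 3) = 240: x ≡ 40 (mod 240).
  Combine with x ≡ 6 (mod 11); new modulus lcm = 2640.
    Write x = 40 + 240·t and substitute into x ≡ 6 (mod 11): 240·t ≡ 6 − 40 = -34 (mod 11).
    Reduce coefficients mod 11: 9·t ≡ 10 (mod 11).
    The inverse of 9 mod 11 is 5 (since 9·5 = 45 = 4·11 + 1), so t ≡ 5·10 = 50 ≡ 6 (mod 11).
    Then x = 40 + 240·6 = 1480, valid modulo lcm(240, 11) = 2640: x ≡ 1480 (mod 2640).
Verify against each original: 1480 mod 16 = 8, 1480 mod 5 = 0, 1480 mod 3 = 1, 1480 mod 11 = 6.

x ≡ 1480 (mod 2640).


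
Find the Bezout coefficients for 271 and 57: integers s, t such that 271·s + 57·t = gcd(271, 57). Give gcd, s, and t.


Euclidean algorithm on (271, 57) — divide until remainder is 0:
  271 = 4 · 57 + 43
  57 = 1 · 43 + 14
  43 = 3 · 14 + 1
  14 = 14 · 1 + 0
gcd(271, 57) = 1.
Track Bezout coefficients alongside the remainders: start with r₀ = 271 = a·1 + b·0 (s = 1, t = 0) and r₁ = 57 = a·0 + b·1 (s = 0, t = 1); each new remainder r_{k+1} = r_{k-1} − q_k·r_k inherits s_{k+1} = s_{k-1} − q_k·s_k, t_{k+1} = t_{k-1} − q_k·t_k, so r_k = a·s_k + b·t_k at every step:
  q = 4: r = 43, s = 1 − 4·0 = 1, t = 0 − 4·1 = -4  (check: 271·1 + 57·(-4) = 43)
  q = 1: r = 14, s = 0 − 1·1 = -1, t = 1 − 1·(-4) = 5  (check: 271·(-1) + 57·5 = 14)
  q = 3: r = 1, s = 1 − 3·(-1) = 4, t = -4 − 3·5 = -19  (check: 271·4 + 57·(-19) = 1)
The row with r = 1 (the gcd) gives the Bezout coefficients s = 4, t = -19.
Result: 271 · (4) + 57 · (-19) = 1.

gcd(271, 57) = 1; s = 4, t = -19 (check: 271·4 + 57·(-19) = 1).


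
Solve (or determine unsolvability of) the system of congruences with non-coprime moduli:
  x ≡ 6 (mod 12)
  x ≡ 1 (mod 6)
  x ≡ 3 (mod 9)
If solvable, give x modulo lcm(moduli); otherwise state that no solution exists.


Moduli 12, 6, 9 are not pairwise coprime, so CRT works modulo lcm(m_i) when all pairwise compatibility conditions hold.
Pairwise compatibility: gcd(m_i, m_j) must divide a_i - a_j for every pair.
Merge one congruence at a time:
  Start: x ≡ 6 (mod 12).
  Combine with x ≡ 1 (mod 6): gcd(12, 6) = 6, and 1 - 6 = -5 is NOT divisible by 6.
    ⇒ system is inconsistent (no integer solution).

No solution (the system is inconsistent).


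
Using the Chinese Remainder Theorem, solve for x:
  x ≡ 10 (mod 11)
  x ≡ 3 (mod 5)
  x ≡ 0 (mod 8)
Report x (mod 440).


Moduli 11, 5, 8 are pairwise coprime; by CRT there is a unique solution modulo M = 11 · 5 · 8 = 440.
Solve pairwise, accumulating the modulus:
  Start with x ≡ 10 (mod 11).
  Combine with x ≡ 3 (mod 5): since gcd(11, 5) = 1, we get a unique residue mod 55.
    Write x = 10 + 11·t and substitute into x ≡ 3 (mod 5): 11·t ≡ 3 − 10 = -7 (mod 5).
    Reduce coefficients mod 5: 1·t ≡ 3 (mod 5).
    So t ≡ 3 (mod 5).
    Then x = 10 + 11·3 = 43, valid modulo lcm(11, 5) = 55: x ≡ 43 (mod 55).
  Combine with x ≡ 0 (mod 8): since gcd(55, 8) = 1, we get a unique residue mod 440.
    Write x = 43 + 55·t and substitute into x ≡ 0 (mod 8): 55·t ≡ 0 − 43 = -43 (mod 8).
    Reduce coefficients mod 8: 7·t ≡ 5 (mod 8).
    The inverse of 7 mod 8 is 7 (since 7·7 = 49 = 6·8 + 1), so t ≡ 7·5 = 35 ≡ 3 (mod 8).
    Then x = 43 + 55·3 = 208, valid modulo lcm(55, 8) = 440: x ≡ 208 (mod 440).
Verify: 208 mod 11 = 10 ✓, 208 mod 5 = 3 ✓, 208 mod 8 = 0 ✓.

x ≡ 208 (mod 440).


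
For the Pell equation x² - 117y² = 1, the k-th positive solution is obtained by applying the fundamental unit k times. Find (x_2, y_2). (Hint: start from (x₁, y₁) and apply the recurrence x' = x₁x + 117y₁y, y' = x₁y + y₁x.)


Step 1: Find the fundamental solution (x₁, y₁) of x² - 117y² = 1.
  Expand √117 as a continued fraction. a₀ = ⌊√117⌋ = 10; iterate m_{k+1} = d_k·a_k − m_k, d_{k+1} = (117 − m_{k+1}²)/d_k, a_{k+1} = ⌊(a₀ + m_{k+1})/d_{k+1}⌋ (starting m₀ = 0, d₀ = 1), with convergents p_k = a_k·p_{k-1} + p_{k-2}, q_k = a_k·q_{k-1} + q_{k-2} (p₋₁ = 1, q₋₁ = 0):
  k = 0: a₀ = 10; p₀/q₀ = 10/1; p₀² − 117·q₀² = 100 − 117 = -17.
  k = 1: m = 10, d = 17, a = ⌊(10 + 10)/17⌋ = 1; p/q = (1·10 + 1)/(1·1 + 0) = 11/1; p² − 117·q² = 121 − 117 = 4.
  k = 2: m = 7, d = 4, a = ⌊(10 + 7)/4⌋ = 4; p/q = (4·11 + 10)/(4·1 + 1) = 54/5; p² − 117·q² = 2916 − 2925 = -9.
  k = 3: m = 9, d = 9, a = ⌊(10 + 9)/9⌋ = 2; p/q = (2·54 + 11)/(2·5 + 1) = 119/11; p² − 117·q² = 14161 − 14157 = 4.
  k = 4: m = 9, d = 4, a = ⌊(10 + 9)/4⌋ = 4; p/q = (4·119 + 54)/(4·11 + 5) = 530/49; p² − 117·q² = 280900 − 280917 = -17.
  k = 5: m = 7, d = 17, a = ⌊(10 + 7)/17⌋ = 1; p/q = (1·530 + 119)/(1·49 + 11) = 649/60; p² − 117·q² = 421201 − 421200 = 1.
  The first convergent with p² − 117·q² = 1 gives the fundamental solution (x₁, y₁) = (649, 60).
Step 2: Apply the recurrence (x_{n+1}, y_{n+1}) = (x₁x_n + 117y₁y_n, x₁y_n + y₁x_n) repeatedly.
  From (x_1, y_1) = (649, 60): x_2 = 649·649 + 117·60·60 = 842401; y_2 = 649·60 + 60·649 = 77880.
Step 3: Verify x_2² - 117·y_2² = 709639444801 - 709639444800 = 1 (should be 1). ✓

(x_1, y_1) = (649, 60); (x_2, y_2) = (842401, 77880).


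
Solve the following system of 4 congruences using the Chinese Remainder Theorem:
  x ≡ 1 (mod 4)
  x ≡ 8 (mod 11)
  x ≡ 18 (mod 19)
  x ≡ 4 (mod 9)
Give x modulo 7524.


Product of moduli M = 4 · 11 · 19 · 9 = 7524.
Merge one congruence at a time:
  Start: x ≡ 1 (mod 4).
  Combine with x ≡ 8 (mod 11); new modulus lcm = 44.
    Write x = 1 + 4·t and substitute into x ≡ 8 (mod 11): 4·t ≡ 8 − 1 = 7 (mod 11).
    The inverse of 4 mod 11 is 3 (since 4·3 = 12 = 1·11 + 1), so t ≡ 3·7 = 21 ≡ 10 (mod 11).
    Then x = 1 + 4·10 = 41, valid modulo lcm(4, 11) = 44: x ≡ 41 (mod 44).
  Combine with x ≡ 18 (mod 19); new modulus lcm = 836.
    Write x = 41 + 44·t and substitute into x ≡ 18 (mod 19): 44·t ≡ 18 − 41 = -23 (mod 19).
    Reduce coefficients mod 19: 6·t ≡ 15 (mod 19).
    The inverse of 6 mod 19 is 16 (since 6·16 = 96 = 5·19 + 1), so t ≡ 16·15 = 240 ≡ 12 (mod 19).
    Then x = 41 + 44·12 = 569, valid modulo lcm(44, 19) = 836: x ≡ 569 (mod 836).
  Combine with x ≡ 4 (mod 9); new modulus lcm = 7524.
    Write x = 569 + 836·t and substitute into x ≡ 4 (mod 9): 836·t ≡ 4 − 569 = -565 (mod 9).
    Reduce coefficients mod 9: 8·t ≡ 2 (mod 9).
    The inverse of 8 mod 9 is 8 (since 8·8 = 64 = 7·9 + 1), so t ≡ 8·2 = 16 ≡ 7 (mod 9).
    Then x = 569 + 836·7 = 6421, valid modulo lcm(836, 9) = 7524: x ≡ 6421 (mod 7524).
Verify against each original: 6421 mod 4 = 1, 6421 mod 11 = 8, 6421 mod 19 = 18, 6421 mod 9 = 4.

x ≡ 6421 (mod 7524).


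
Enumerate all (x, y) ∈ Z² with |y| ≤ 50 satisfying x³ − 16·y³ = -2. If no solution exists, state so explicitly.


The equation is x³ - 16y³ = -2. For fixed y, x³ = 16·y³ − 2, so a solution requires the RHS to be a perfect cube.
Strategy: iterate y from -50 to 50, compute RHS = 16·y³ − 2, and check whether it is a (positive or negative) perfect cube.
Check small values of y:
  y = 0: RHS = -2 is not a perfect cube.
  y = 1: RHS = 14 is not a perfect cube.
  y = -1: RHS = -18 is not a perfect cube.
  y = 2: RHS = 126 is not a perfect cube.
  y = -2: RHS = -130 is not a perfect cube.
  y = 3: RHS = 430 is not a perfect cube.
  y = -3: RHS = -434 is not a perfect cube.
Continuing the search up to |y| = 50 finds no solutions either.
No (x, y) in the scanned range satisfies the equation.

No integer solutions with |y| ≤ 50.


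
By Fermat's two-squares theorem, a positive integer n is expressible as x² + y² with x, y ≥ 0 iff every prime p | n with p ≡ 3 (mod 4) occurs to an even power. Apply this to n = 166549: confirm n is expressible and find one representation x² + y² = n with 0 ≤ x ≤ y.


Step 1: Factor n = 166549 = 17 · 97 · 101.
Step 2: Check the mod-4 condition on each prime factor: 17 ≡ 1 (mod 4), exponent 1; 97 ≡ 1 (mod 4), exponent 1; 101 ≡ 1 (mod 4), exponent 1.
All primes ≡ 3 (mod 4) appear to even exponent (or don't appear), so by the two-squares theorem n IS expressible as a sum of two squares.
Step 3: Build a representation. Here n = 17 · 97 · 101 is a product of primes ≡ 1 (mod 4). Each prime p ≡ 1 (mod 4) is itself a sum of two squares; find a² by testing p − a² for a perfect square:
  17: 17 − 1² = 16 = 4² ⇒ 17 = 1² + 4².
  97: 97 − 1² = 96, 97 − 2² = 93, 97 − 3² = 88, 97 − 4² = 81 = 9² ⇒ 97 = 4² + 9².
  101: 101 − 1² = 100 = 10² ⇒ 101 = 1² + 10².
  Combine using the Brahmagupta–Fibonacci identity (a² + b²)(c² + d²) = (ac − bd)² + (ad + bc)² = (ac + bd)² + (ad − bc)²:
  17 · 97 = 1649: from (1² + 4²)(4² + 9²), take (1·4 − 4·9, 1·9 + 4·4) = (4 − 36, 9 + 16) = (-32, 25); dropping signs (only squares matter) gives (32, 25); check 32² + 25² = 1024 + 625 = 1649 ✓.
  1649 · 101 = 166549: from (32² + 25²)(1² + 10²), take (32·1 − 25·10, 32·10 + 25·1) = (32 − 250, 320 + 25) = (-218, 345); dropping signs (only squares matter) gives (218, 345); check 218² + 345² = 47524 + 119025 = 166549 ✓.
Step 4: Order so x ≤ y and verify: 218² + 345² = 47524 + 119025 = 166549 = n. ✓

n = 166549 = 218² + 345² (one valid representation with x ≤ y).


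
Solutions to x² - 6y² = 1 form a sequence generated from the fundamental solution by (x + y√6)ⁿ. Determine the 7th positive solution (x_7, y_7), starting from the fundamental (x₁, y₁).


Step 1: Find the fundamental solution (x₁, y₁) of x² - 6y² = 1.
  Expand √6 as a continued fraction. a₀ = ⌊√6⌋ = 2; iterate m_{k+1} = d_k·a_k − m_k, d_{k+1} = (6 − m_{k+1}²)/d_k, a_{k+1} = ⌊(a₀ + m_{k+1})/d_{k+1}⌋ (starting m₀ = 0, d₀ = 1), with convergents p_k = a_k·p_{k-1} + p_{k-2}, q_k = a_k·q_{k-1} + q_{k-2} (p₋₁ = 1, q₋₁ = 0):
  k = 0: a₀ = 2; p₀/q₀ = 2/1; p₀² − 6·q₀² = 4 − 6 = -2.
  k = 1: m = 2, d = 2, a = ⌊(2 + 2)/2⌋ = 2; p/q = (2·2 + 1)/(2·1 + 0) = 5/2; p² − 6·q² = 25 − 24 = 1.
  The first convergent with p² − 6·q² = 1 gives the fundamental solution (x₁, y₁) = (5, 2).
Step 2: Apply the recurrence (x_{n+1}, y_{n+1}) = (x₁x_n + 6y₁y_n, x₁y_n + y₁x_n) repeatedly.
  From (x_1, y_1) = (5, 2): x_2 = 5·5 + 6·2·2 = 49; y_2 = 5·2 + 2·5 = 20.
  From (x_2, y_2) = (49, 20): x_3 = 5·49 + 6·2·20 = 485; y_3 = 5·20 + 2·49 = 198.
  From (x_3, y_3) = (485, 198): x_4 = 5·485 + 6·2·198 = 4801; y_4 = 5·198 + 2·485 = 1960.
  From (x_4, y_4) = (4801, 1960): x_5 = 5·4801 + 6·2·1960 = 47525; y_5 = 5·1960 + 2·4801 = 19402.
  From (x_5, y_5) = (47525, 19402): x_6 = 5·47525 + 6·2·19402 = 470449; y_6 = 5·19402 + 2·47525 = 192060.
  From (x_6, y_6) = (470449, 192060): x_7 = 5·470449 + 6·2·192060 = 4656965; y_7 = 5·192060 + 2·470449 = 1901198.
Step 3: Verify x_7² - 6·y_7² = 21687323011225 - 21687323011224 = 1 (should be 1). ✓

(x_1, y_1) = (5, 2); (x_7, y_7) = (4656965, 1901198).


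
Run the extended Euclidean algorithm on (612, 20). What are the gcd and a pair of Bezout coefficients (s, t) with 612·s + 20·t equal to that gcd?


Euclidean algorithm on (612, 20) — divide until remainder is 0:
  612 = 30 · 20 + 12
  20 = 1 · 12 + 8
  12 = 1 · 8 + 4
  8 = 2 · 4 + 0
gcd(612, 20) = 4.
Track Bezout coefficients alongside the remainders: start with r₀ = 612 = a·1 + b·0 (s = 1, t = 0) and r₁ = 20 = a·0 + b·1 (s = 0, t = 1); each new remainder r_{k+1} = r_{k-1} − q_k·r_k inherits s_{k+1} = s_{k-1} − q_k·s_k, t_{k+1} = t_{k-1} − q_k·t_k, so r_k = a·s_k + b·t_k at every step:
  q = 30: r = 12, s = 1 − 30·0 = 1, t = 0 − 30·1 = -30  (check: 612·1 + 20·(-30) = 12)
  q = 1: r = 8, s = 0 − 1·1 = -1, t = 1 − 1·(-30) = 31  (check: 612·(-1) + 20·31 = 8)
  q = 1: r = 4, s = 1 − 1·(-1) = 2, t = -30 − 1·31 = -61  (check: 612·2 + 20·(-61) = 4)
The row with r = 4 (the gcd) gives the Bezout coefficients s = 2, t = -61.
Result: 612 · (2) + 20 · (-61) = 4.

gcd(612, 20) = 4; s = 2, t = -61 (check: 612·2 + 20·(-61) = 4).


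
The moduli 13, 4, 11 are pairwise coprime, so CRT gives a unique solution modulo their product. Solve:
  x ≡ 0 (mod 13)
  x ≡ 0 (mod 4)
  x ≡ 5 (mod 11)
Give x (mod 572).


Moduli 13, 4, 11 are pairwise coprime; by CRT there is a unique solution modulo M = 13 · 4 · 11 = 572.
Solve pairwise, accumulating the modulus:
  Start with x ≡ 0 (mod 13).
  Combine with x ≡ 0 (mod 4): since gcd(13, 4) = 1, we get a unique residue mod 52.
    Write x = 0 + 13·t and substitute into x ≡ 0 (mod 4): 13·t ≡ 0 − 0 = 0 (mod 4).
    Reduce coefficients mod 4: 1·t ≡ 0 (mod 4).
    So t ≡ 0 (mod 4).
    Then x = 0 + 13·0 = 0, valid modulo lcm(13, 4) = 52: x ≡ 0 (mod 52).
  Combine with x ≡ 5 (mod 11): since gcd(52, 11) = 1, we get a unique residue mod 572.
    Write x = 0 + 52·t and substitute into x ≡ 5 (mod 11): 52·t ≡ 5 − 0 = 5 (mod 11).
    Reduce coefficients mod 11: 8·t ≡ 5 (mod 11).
    The inverse of 8 mod 11 is 7 (since 8·7 = 56 = 5·11 + 1), so t ≡ 7·5 = 35 ≡ 2 (mod 11).
    Then x = 0 + 52·2 = 104, valid modulo lcm(52, 11) = 572: x ≡ 104 (mod 572).
Verify: 104 mod 13 = 0 ✓, 104 mod 4 = 0 ✓, 104 mod 11 = 5 ✓.

x ≡ 104 (mod 572).


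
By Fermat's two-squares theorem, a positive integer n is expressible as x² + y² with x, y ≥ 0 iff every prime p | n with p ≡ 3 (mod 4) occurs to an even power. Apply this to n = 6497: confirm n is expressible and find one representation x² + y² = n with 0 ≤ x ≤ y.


Step 1: Factor n = 6497 = 73 · 89.
Step 2: Check the mod-4 condition on each prime factor: 73 ≡ 1 (mod 4), exponent 1; 89 ≡ 1 (mod 4), exponent 1.
All primes ≡ 3 (mod 4) appear to even exponent (or don't appear), so by the two-squares theorem n IS expressible as a sum of two squares.
Step 3: Build a representation. Here n = 73 · 89 is a product of primes ≡ 1 (mod 4). Each prime p ≡ 1 (mod 4) is itself a sum of two squares; find a² by testing p − a² for a perfect square:
  73: 73 − 1² = 72, 73 − 2² = 69, 73 − 3² = 64 = 8² ⇒ 73 = 3² + 8².
  89: 89 − 1² = 88, 89 − 2² = 85, 89 − 3² = 80, 89 − 4² = 73, 89 − 5² = 64 = 8² ⇒ 89 = 5² + 8².
  Combine using the Brahmagupta–Fibonacci identity (a² + b²)(c² + d²) = (ac − bd)² + (ad + bc)² = (ac + bd)² + (ad − bc)²:
  73 · 89 = 6497: from (3² + 8²)(5² + 8²), take (3·5 − 8·8, 3·8 + 8·5) = (15 − 64, 24 + 40) = (-49, 64); dropping signs (only squares matter) gives (49, 64); check 49² + 64² = 2401 + 4096 = 6497 ✓.
Step 4: Order so x ≤ y and verify: 49² + 64² = 2401 + 4096 = 6497 = n. ✓

n = 6497 = 49² + 64² (one valid representation with x ≤ y).


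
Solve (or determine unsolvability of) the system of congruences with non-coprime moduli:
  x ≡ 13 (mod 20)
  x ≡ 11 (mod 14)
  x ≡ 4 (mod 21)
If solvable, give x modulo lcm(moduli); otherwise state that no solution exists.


Moduli 20, 14, 21 are not pairwise coprime, so CRT works modulo lcm(m_i) when all pairwise compatibility conditions hold.
Pairwise compatibility: gcd(m_i, m_j) must divide a_i - a_j for every pair.
Merge one congruence at a time:
  Start: x ≡ 13 (mod 20).
  Combine with x ≡ 11 (mod 14): gcd(20, 14) = 2; 11 - 13 = -2, which IS divisible by 2, so compatible.
    Write x = 13 + 20·t and substitute into x ≡ 11 (mod 14): 20·t ≡ 11 − 13 = -2 (mod 14).
    Divide the congruence (and modulus) by g = 2: 10·t ≡ -1 (mod 7).
    Reduce coefficients mod 7: 3·t ≡ 6 (mod 7).
    The inverse of 3 mod 7 is 5 (since 3·5 = 15 = 2·7 + 1), so t ≡ 5·6 = 30 ≡ 2 (mod 7).
    Then x = 13 + 20·2 = 53, valid modulo lcm(20, 14) = 140: x ≡ 53 (mod 140).
  Combine with x ≡ 4 (mod 21): gcd(140, 21) = 7; 4 - 53 = -49, which IS divisible by 7, so compatible.
    Write x = 53 + 140·t and substitute into x ≡ 4 (mod 21): 140·t ≡ 4 − 53 = -49 (mod 21).
    Divide the congruence (and modulus) by g = 7: 20·t ≡ -7 (mod 3).
    Reduce coefficients mod 3: 2·t ≡ 2 (mod 3).
    The inverse of 2 mod 3 is 2 (since 2·2 = 4 = 1·3 + 1), so t ≡ 2·2 = 4 ≡ 1 (mod 3).
    Then x = 53 + 140·1 = 193, valid modulo lcm(140, 21) = 420: x ≡ 193 (mod 420).
Verify: 193 mod 20 = 13, 193 mod 14 = 11, 193 mod 21 = 4.

x ≡ 193 (mod 420).


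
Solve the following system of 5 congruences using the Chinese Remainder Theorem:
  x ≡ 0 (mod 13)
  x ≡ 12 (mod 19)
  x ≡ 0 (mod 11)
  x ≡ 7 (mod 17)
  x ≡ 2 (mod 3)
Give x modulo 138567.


Product of moduli M = 13 · 19 · 11 · 17 · 3 = 138567.
Merge one congruence at a time:
  Start: x ≡ 0 (mod 13).
  Combine with x ≡ 12 (mod 19); new modulus lcm = 247.
    Write x = 0 + 13·t and substitute into x ≡ 12 (mod 19): 13·t ≡ 12 − 0 = 12 (mod 19).
    The inverse of 13 mod 19 is 3 (since 13·3 = 39 = 2·19 + 1), so t ≡ 3·12 = 36 ≡ 17 (mod 19).
    Then x = 0 + 13·17 = 221, valid modulo lcm(13, 19) = 247: x ≡ 221 (mod 247).
  Combine with x ≡ 0 (mod 11); new modulus lcm = 2717.
    Write x = 221 + 247·t and substitute into x ≡ 0 (mod 11): 247·t ≡ 0 − 221 = -221 (mod 11).
    Reduce coefficients mod 11: 5·t ≡ 10 (mod 11).
    The inverse of 5 mod 11 is 9 (since 5·9 = 45 = 4·11 + 1), so t ≡ 9·10 = 90 ≡ 2 (mod 11).
    Then x = 221 + 247·2 = 715, valid modulo lcm(247, 11) = 2717: x ≡ 715 (mod 2717).
  Combine with x ≡ 7 (mod 17); new modulus lcm = 46189.
    Write x = 715 + 2717·t and substitute into x ≡ 7 (mod 17): 2717·t ≡ 7 − 715 = -708 (mod 17).
    Reduce coefficients mod 17: 14·t ≡ 6 (mod 17).
    The inverse of 14 mod 17 is 11 (since 14·11 = 154 = 9·17 + 1), so t ≡ 11·6 = 66 ≡ 15 (mod 17).
    Then x = 715 + 2717·15 = 41470, valid modulo lcm(2717, 17) = 46189: x ≡ 41470 (mod 46189).
  Combine with x ≡ 2 (mod 3); new modulus lcm = 138567.
    Write x = 41470 + 46189·t and substitute into x ≡ 2 (mod 3): 46189·t ≡ 2 − 41470 = -41468 (mod 3).
    Reduce coefficients mod 3: 1·t ≡ 1 (mod 3).
    So t ≡ 1 (mod 3).
    Then x = 41470 + 46189·1 = 87659, valid modulo lcm(46189, 3) = 138567: x ≡ 87659 (mod 138567).
Verify against each original: 87659 mod 13 = 0, 87659 mod 19 = 12, 87659 mod 11 = 0, 87659 mod 17 = 7, 87659 mod 3 = 2.

x ≡ 87659 (mod 138567).


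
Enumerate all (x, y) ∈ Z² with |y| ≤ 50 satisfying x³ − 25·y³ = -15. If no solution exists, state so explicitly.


The equation is x³ - 25y³ = -15. For fixed y, x³ = 25·y³ − 15, so a solution requires the RHS to be a perfect cube.
Strategy: iterate y from -50 to 50, compute RHS = 25·y³ − 15, and check whether it is a (positive or negative) perfect cube.
Check small values of y:
  y = 0: RHS = -15 is not a perfect cube.
  y = 1: RHS = 10 is not a perfect cube.
  y = -1: RHS = -40 is not a perfect cube.
  y = 2: RHS = 185 is not a perfect cube.
  y = -2: RHS = -215 is not a perfect cube.
  y = 3: RHS = 660 is not a perfect cube.
  y = -3: RHS = -690 is not a perfect cube.
Continuing the search up to |y| = 50 finds no solutions either.
No (x, y) in the scanned range satisfies the equation.

No integer solutions with |y| ≤ 50.


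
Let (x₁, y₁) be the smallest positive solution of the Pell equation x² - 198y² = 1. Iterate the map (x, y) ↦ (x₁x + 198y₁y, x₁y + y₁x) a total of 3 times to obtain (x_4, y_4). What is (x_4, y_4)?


Step 1: Find the fundamental solution (x₁, y₁) of x² - 198y² = 1.
  Expand √198 as a continued fraction. a₀ = ⌊√198⌋ = 14; iterate m_{k+1} = d_k·a_k − m_k, d_{k+1} = (198 − m_{k+1}²)/d_k, a_{k+1} = ⌊(a₀ + m_{k+1})/d_{k+1}⌋ (starting m₀ = 0, d₀ = 1), with convergents p_k = a_k·p_{k-1} + p_{k-2}, q_k = a_k·q_{k-1} + q_{k-2} (p₋₁ = 1, q₋₁ = 0):
  k = 0: a₀ = 14; p₀/q₀ = 14/1; p₀² − 198·q₀² = 196 − 198 = -2.
  k = 1: m = 14, d = 2, a = ⌊(14 + 14)/2⌋ = 14; p/q = (14·14 + 1)/(14·1 + 0) = 197/14; p² − 198·q² = 38809 − 38808 = 1.
  The first convergent with p² − 198·q² = 1 gives the fundamental solution (x₁, y₁) = (197, 14).
Step 2: Apply the recurrence (x_{n+1}, y_{n+1}) = (x₁x_n + 198y₁y_n, x₁y_n + y₁x_n) repeatedly.
  From (x_1, y_1) = (197, 14): x_2 = 197·197 + 198·14·14 = 77617; y_2 = 197·14 + 14·197 = 5516.
  From (x_2, y_2) = (77617, 5516): x_3 = 197·77617 + 198·14·5516 = 30580901; y_3 = 197·5516 + 14·77617 = 2173290.
  From (x_3, y_3) = (30580901, 2173290): x_4 = 197·30580901 + 198·14·2173290 = 12048797377; y_4 = 197·2173290 + 14·30580901 = 856270744.
Step 3: Verify x_4² - 198·y_4² = 145173518232002080129 - 145173518232002080128 = 1 (should be 1). ✓

(x_1, y_1) = (197, 14); (x_4, y_4) = (12048797377, 856270744).


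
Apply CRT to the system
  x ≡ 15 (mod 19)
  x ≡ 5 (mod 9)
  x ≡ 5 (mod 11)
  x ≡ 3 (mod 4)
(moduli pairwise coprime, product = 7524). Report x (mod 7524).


Product of moduli M = 19 · 9 · 11 · 4 = 7524.
Merge one congruence at a time:
  Start: x ≡ 15 (mod 19).
  Combine with x ≡ 5 (mod 9); new modulus lcm = 171.
    Write x = 15 + 19·t and substitute into x ≡ 5 (mod 9): 19·t ≡ 5 − 15 = -10 (mod 9).
    Reduce coefficients mod 9: 1·t ≡ 8 (mod 9).
    So t ≡ 8 (mod 9).
    Then x = 15 + 19·8 = 167, valid modulo lcm(19, 9) = 171: x ≡ 167 (mod 171).
  Combine with x ≡ 5 (mod 11); new modulus lcm = 1881.
    Write x = 167 + 171·t and substitute into x ≡ 5 (mod 11): 171·t ≡ 5 − 167 = -162 (mod 11).
    Reduce coefficients mod 11: 6·t ≡ 3 (mod 11).
    The inverse of 6 mod 11 is 2 (since 6·2 = 12 = 1·11 + 1), so t ≡ 2·3 = 6 ≡ 6 (mod 11).
    Then x = 167 + 171·6 = 1193, valid modulo lcm(171, 11) = 1881: x ≡ 1193 (mod 1881).
  Combine with x ≡ 3 (mod 4); new modulus lcm = 7524.
    Write x = 1193 + 1881·t and substitute into x ≡ 3 (mod 4): 1881·t ≡ 3 − 1193 = -1190 (mod 4).
    Reduce coefficients mod 4: 1·t ≡ 2 (mod 4).
    So t ≡ 2 (mod 4).
    Then x = 1193 + 1881·2 = 4955, valid modulo lcm(1881, 4) = 7524: x ≡ 4955 (mod 7524).
Verify against each original: 4955 mod 19 = 15, 4955 mod 9 = 5, 4955 mod 11 = 5, 4955 mod 4 = 3.

x ≡ 4955 (mod 7524).


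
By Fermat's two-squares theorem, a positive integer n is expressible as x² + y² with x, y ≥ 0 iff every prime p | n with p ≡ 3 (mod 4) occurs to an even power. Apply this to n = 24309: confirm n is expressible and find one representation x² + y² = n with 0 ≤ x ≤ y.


Step 1: Factor n = 24309 = 3^2 · 37 · 73.
Step 2: Check the mod-4 condition on each prime factor: 3 ≡ 3 (mod 4), exponent 2 (must be even); 37 ≡ 1 (mod 4), exponent 1; 73 ≡ 1 (mod 4), exponent 1.
All primes ≡ 3 (mod 4) appear to even exponent (or don't appear), so by the two-squares theorem n IS expressible as a sum of two squares.
Step 3: Build a representation. Group n = k² · m with k = 3 and m = 37 · 73 = 2701 (a product of primes ≡ 1 (mod 4)); a representation of m scales to one of n via (k·x)² + (k·y)² = k²(x² + y²). Each prime p ≡ 1 (mod 4) is itself a sum of two squares; find a² by testing p − a² for a perfect square:
  37: 37 − 1² = 36 = 6² ⇒ 37 = 1² + 6².
  73: 73 − 1² = 72, 73 − 2² = 69, 73 − 3² = 64 = 8² ⇒ 73 = 3² + 8².
  Combine using the Brahmagupta–Fibonacci identity (a² + b²)(c² + d²) = (ac − bd)² + (ad + bc)² = (ac + bd)² + (ad − bc)²:
  37 · 73 = 2701: from (1² + 6²)(3² + 8²), take (1·3 − 6·8, 1·8 + 6·3) = (3 − 48, 8 + 18) = (-45, 26); dropping signs (only squares matter) gives (45, 26); check 45² + 26² = 2025 + 676 = 2701 ✓.
  Scale by k = 3: (3·45, 3·26) = (135, 78).
Step 4: Order so x ≤ y and verify: 78² + 135² = 6084 + 18225 = 24309 = n. ✓

n = 24309 = 78² + 135² (one valid representation with x ≤ y).


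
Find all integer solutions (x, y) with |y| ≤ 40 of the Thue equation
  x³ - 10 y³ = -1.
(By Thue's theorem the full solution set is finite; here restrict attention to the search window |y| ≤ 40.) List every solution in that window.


The equation is x³ - 10y³ = -1. For fixed y, x³ = 10·y³ − 1, so a solution requires the RHS to be a perfect cube.
Strategy: iterate y from -40 to 40, compute RHS = 10·y³ − 1, and check whether it is a (positive or negative) perfect cube.
Check small values of y:
  y = 0: RHS = -1 = (-1)³ ⇒ x = -1 works.
  y = 1: RHS = 9 is not a perfect cube.
  y = -1: RHS = -11 is not a perfect cube.
  y = 2: RHS = 79 is not a perfect cube.
  y = -2: RHS = -81 is not a perfect cube.
  y = 3: RHS = 269 is not a perfect cube.
  y = -3: RHS = -271 is not a perfect cube.
Continuing the search up to |y| = 40 finds no further solutions beyond those listed.
Collected solutions: (-1, 0).

Solutions (with |y| ≤ 40): (-1, 0).


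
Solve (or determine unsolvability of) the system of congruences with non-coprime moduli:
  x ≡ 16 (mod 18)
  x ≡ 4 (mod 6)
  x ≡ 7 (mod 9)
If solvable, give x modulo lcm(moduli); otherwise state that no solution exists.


Moduli 18, 6, 9 are not pairwise coprime, so CRT works modulo lcm(m_i) when all pairwise compatibility conditions hold.
Pairwise compatibility: gcd(m_i, m_j) must divide a_i - a_j for every pair.
Merge one congruence at a time:
  Start: x ≡ 16 (mod 18).
  Combine with x ≡ 4 (mod 6): gcd(18, 6) = 6; 4 - 16 = -12, which IS divisible by 6, so compatible.
    Write x = 16 + 18·t and substitute into x ≡ 4 (mod 6): 18·t ≡ 4 − 16 = -12 (mod 6).
    Divide the congruence (and modulus) by g = 6: 3·t ≡ -2 (mod 1).
    Modulo 1 every t works; take t = 0.
    Then x = 16 + 18·0 = 16, valid modulo lcm(18, 6) = 18: x ≡ 16 (mod 18).
  Combine with x ≡ 7 (mod 9): gcd(18, 9) = 9; 7 - 16 = -9, which IS divisible by 9, so compatible.
    Write x = 16 + 18·t and substitute into x ≡ 7 (mod 9): 18·t ≡ 7 − 16 = -9 (mod 9).
    Divide the congruence (and modulus) by g = 9: 2·t ≡ -1 (mod 1).
    Modulo 1 every t works; take t = 0.
    Then x = 16 + 18·0 = 16, valid modulo lcm(18, 9) = 18: x ≡ 16 (mod 18).
Verify: 16 mod 18 = 16, 16 mod 6 = 4, 16 mod 9 = 7.

x ≡ 16 (mod 18).


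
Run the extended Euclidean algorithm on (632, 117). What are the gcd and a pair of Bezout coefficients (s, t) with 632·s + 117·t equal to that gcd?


Euclidean algorithm on (632, 117) — divide until remainder is 0:
  632 = 5 · 117 + 47
  117 = 2 · 47 + 23
  47 = 2 · 23 + 1
  23 = 23 · 1 + 0
gcd(632, 117) = 1.
Track Bezout coefficients alongside the remainders: start with r₀ = 632 = a·1 + b·0 (s = 1, t = 0) and r₁ = 117 = a·0 + b·1 (s = 0, t = 1); each new remainder r_{k+1} = r_{k-1} − q_k·r_k inherits s_{k+1} = s_{k-1} − q_k·s_k, t_{k+1} = t_{k-1} − q_k·t_k, so r_k = a·s_k + b·t_k at every step:
  q = 5: r = 47, s = 1 − 5·0 = 1, t = 0 − 5·1 = -5  (check: 632·1 + 117·(-5) = 47)
  q = 2: r = 23, s = 0 − 2·1 = -2, t = 1 − 2·(-5) = 11  (check: 632·(-2) + 117·11 = 23)
  q = 2: r = 1, s = 1 − 2·(-2) = 5, t = -5 − 2·11 = -27  (check: 632·5 + 117·(-27) = 1)
The row with r = 1 (the gcd) gives the Bezout coefficients s = 5, t = -27.
Result: 632 · (5) + 117 · (-27) = 1.

gcd(632, 117) = 1; s = 5, t = -27 (check: 632·5 + 117·(-27) = 1).


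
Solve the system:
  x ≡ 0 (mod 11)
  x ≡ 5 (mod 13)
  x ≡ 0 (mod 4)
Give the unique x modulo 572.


Moduli 11, 13, 4 are pairwise coprime; by CRT there is a unique solution modulo M = 11 · 13 · 4 = 572.
Solve pairwise, accumulating the modulus:
  Start with x ≡ 0 (mod 11).
  Combine with x ≡ 5 (mod 13): since gcd(11, 13) = 1, we get a unique residue mod 143.
    Write x = 0 + 11·t and substitute into x ≡ 5 (mod 13): 11·t ≡ 5 − 0 = 5 (mod 13).
    The inverse of 11 mod 13 is 6 (since 11·6 = 66 = 5·13 + 1), so t ≡ 6·5 = 30 ≡ 4 (mod 13).
    Then x = 0 + 11·4 = 44, valid modulo lcm(11, 13) = 143: x ≡ 44 (mod 143).
  Combine with x ≡ 0 (mod 4): since gcd(143, 4) = 1, we get a unique residue mod 572.
    Write x = 44 + 143·t and substitute into x ≡ 0 (mod 4): 143·t ≡ 0 − 44 = -44 (mod 4).
    Reduce coefficients mod 4: 3·t ≡ 0 (mod 4).
    The inverse of 3 mod 4 is 3 (since 3·3 = 9 = 2·4 + 1), so t ≡ 3·0 = 0 ≡ 0 (mod 4).
    Then x = 44 + 143·0 = 44, valid modulo lcm(143, 4) = 572: x ≡ 44 (mod 572).
Verify: 44 mod 11 = 0 ✓, 44 mod 13 = 5 ✓, 44 mod 4 = 0 ✓.

x ≡ 44 (mod 572).


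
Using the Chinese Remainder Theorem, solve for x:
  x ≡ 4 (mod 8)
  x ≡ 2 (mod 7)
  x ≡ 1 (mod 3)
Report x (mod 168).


Moduli 8, 7, 3 are pairwise coprime; by CRT there is a unique solution modulo M = 8 · 7 · 3 = 168.
Solve pairwise, accumulating the modulus:
  Start with x ≡ 4 (mod 8).
  Combine with x ≡ 2 (mod 7): since gcd(8, 7) = 1, we get a unique residue mod 56.
    Write x = 4 + 8·t and substitute into x ≡ 2 (mod 7): 8·t ≡ 2 − 4 = -2 (mod 7).
    Reduce coefficients mod 7: 1·t ≡ 5 (mod 7).
    So t ≡ 5 (mod 7).
    Then x = 4 + 8·5 = 44, valid modulo lcm(8, 7) = 56: x ≡ 44 (mod 56).
  Combine with x ≡ 1 (mod 3): since gcd(56, 3) = 1, we get a unique residue mod 168.
    Write x = 44 + 56·t and substitute into x ≡ 1 (mod 3): 56·t ≡ 1 − 44 = -43 (mod 3).
    Reduce coefficients mod 3: 2·t ≡ 2 (mod 3).
    The inverse of 2 mod 3 is 2 (since 2·2 = 4 = 1·3 + 1), so t ≡ 2·2 = 4 ≡ 1 (mod 3).
    Then x = 44 + 56·1 = 100, valid modulo lcm(56, 3) = 168: x ≡ 100 (mod 168).
Verify: 100 mod 8 = 4 ✓, 100 mod 7 = 2 ✓, 100 mod 3 = 1 ✓.

x ≡ 100 (mod 168).


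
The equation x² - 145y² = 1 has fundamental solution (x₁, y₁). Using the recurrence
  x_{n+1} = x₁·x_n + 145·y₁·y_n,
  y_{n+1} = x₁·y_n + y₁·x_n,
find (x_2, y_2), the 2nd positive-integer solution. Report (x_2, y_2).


Step 1: Find the fundamental solution (x₁, y₁) of x² - 145y² = 1.
  Expand √145 as a continued fraction. a₀ = ⌊√145⌋ = 12; iterate m_{k+1} = d_k·a_k − m_k, d_{k+1} = (145 − m_{k+1}²)/d_k, a_{k+1} = ⌊(a₀ + m_{k+1})/d_{k+1}⌋ (starting m₀ = 0, d₀ = 1), with convergents p_k = a_k·p_{k-1} + p_{k-2}, q_k = a_k·q_{k-1} + q_{k-2} (p₋₁ = 1, q₋₁ = 0):
  k = 0: a₀ = 12; p₀/q₀ = 12/1; p₀² − 145·q₀² = 144 − 145 = -1.
  k = 1: m = 12, d = 1, a = ⌊(12 + 12)/1⌋ = 24; p/q = (24·12 + 1)/(24·1 + 0) = 289/24; p² − 145·q² = 83521 − 83520 = 1.
  The first convergent with p² − 145·q² = 1 gives the fundamental solution (x₁, y₁) = (289, 24).
Step 2: Apply the recurrence (x_{n+1}, y_{n+1}) = (x₁x_n + 145y₁y_n, x₁y_n + y₁x_n) repeatedly.
  From (x_1, y_1) = (289, 24): x_2 = 289·289 + 145·24·24 = 167041; y_2 = 289·24 + 24·289 = 13872.
Step 3: Verify x_2² - 145·y_2² = 27902695681 - 27902695680 = 1 (should be 1). ✓

(x_1, y_1) = (289, 24); (x_2, y_2) = (167041, 13872).
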